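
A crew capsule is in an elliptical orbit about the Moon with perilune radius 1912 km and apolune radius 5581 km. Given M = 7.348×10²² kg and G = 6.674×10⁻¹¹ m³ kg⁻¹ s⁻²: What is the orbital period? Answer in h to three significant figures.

μ = GM = 6.674×10⁻¹¹ × 7.348×10²² = 4.904×10¹² m³/s².
Semi-major axis a = (r_p + r_a)/2 = (1912.0 + 5581.0)/2 = 3746.5 km = 3.746×10⁶ m.
By Kepler's third law T = 2π√(a³/μ) = 2π × 3.275×10³ = 2.058×10⁴ s.
= 5.715 h.

T ≈ 5.72 h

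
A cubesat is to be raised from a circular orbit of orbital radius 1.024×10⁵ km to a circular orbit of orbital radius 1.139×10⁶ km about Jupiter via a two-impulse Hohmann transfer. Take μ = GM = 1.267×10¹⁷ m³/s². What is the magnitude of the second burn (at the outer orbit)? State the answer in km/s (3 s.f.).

Δv ≈ 6.26 km/s

r₁ = 1.024×10⁵ km = 1.024×10⁸ m.
r₂ = 1.139×10⁶ km = 1.139×10⁹ m.
Transfer ellipse a_t = (r₁ + r₂)/2 = 6.207×10⁸ m.
At r₁: circular v_c1 = √(μ/r₁) = 35180 m/s; transfer-perijove v_p = √[μ(2/r₁ − 1/a_t)] = 47650 m/s.
At r₂: circular v_c2 = √(μ/r₂) = 10550 m/s; transfer-apojove v_a = √[μ(2/r₂ − 1/a_t)] = 4284 m/s.
Δv₂ = v_c2 − v_a = 6263 m/s.
= 6.263 km/s.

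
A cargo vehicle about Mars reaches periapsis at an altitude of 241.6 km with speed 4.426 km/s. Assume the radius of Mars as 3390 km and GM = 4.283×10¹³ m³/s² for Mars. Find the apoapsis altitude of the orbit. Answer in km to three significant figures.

apoapsis altitude ≈ 14400 km

r_p = 3390 + 241.6 = 3631.6 km = 3.632×10⁶ m.
Specific energy ε = v²/2 − μ/r = -1.999×10⁶ J/kg, so a = −μ/(2ε) = 1.071×10⁷ m.
The apsides satisfy r_p + r_a = 2a, so the apoapsis radius is 2a − r_p = 1.779×10⁷ m = 17795 km.
Apoapsis altitude = 17795 − 3390 = 14405 km.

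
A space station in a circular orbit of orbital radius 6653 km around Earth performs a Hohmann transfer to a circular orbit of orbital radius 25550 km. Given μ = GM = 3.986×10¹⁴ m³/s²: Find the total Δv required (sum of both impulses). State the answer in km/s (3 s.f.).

r₁ = 6653 km = 6.653×10⁶ m.
r₂ = 25550 km = 2.555×10⁷ m.
Transfer ellipse a_t = (r₁ + r₂)/2 = 1.610×10⁷ m.
At r₁: circular v_c1 = √(μ/r₁) = 7740 m/s; transfer-perigee v_p = √[μ(2/r₁ − 1/a_t)] = 9750 m/s.
Δv₁ = v_p − v_c1 = 2010 m/s.
At r₂: circular v_c2 = √(μ/r₂) = 3950 m/s; transfer-apogee v_a = √[μ(2/r₂ − 1/a_t)] = 2539 m/s.
Δv₂ = v_c2 − v_a = 1411 m/s.
Total Δv = Δv₁ + Δv₂ = 3421 m/s = 3.421 km/s.

Δv_total ≈ 3.42 km/s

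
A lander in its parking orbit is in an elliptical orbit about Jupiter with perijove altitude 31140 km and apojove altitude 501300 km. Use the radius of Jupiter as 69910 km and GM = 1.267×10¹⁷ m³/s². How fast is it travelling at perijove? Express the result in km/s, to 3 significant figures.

v ≈ 46.2 km/s

r_p = 69910 + 31140 = 101050 km = 1.0105×10⁸ m.
r_a = 69910 + 501300 = 571210 km = 5.7121×10⁸ m.
Semi-major axis a = (r_p + r_a)/2 = 3.3613×10⁵ km = 3.361×10⁸ m.
Vis-viva: v² = μ(2/r − 1/a) = 1.267×10¹⁷ × (1.979×10⁻⁸ − 2.975×10⁻⁹) = 2.131×10⁹ m²/s².
v = 46160 m/s = 46.16 km/s.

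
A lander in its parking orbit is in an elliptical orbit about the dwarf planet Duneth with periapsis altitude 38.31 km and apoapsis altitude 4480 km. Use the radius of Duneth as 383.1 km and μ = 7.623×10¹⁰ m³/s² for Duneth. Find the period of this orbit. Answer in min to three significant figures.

T ≈ 1630 min

r_p = 383.1 + 38.31 = 421.41 km = 4.2141×10⁵ m.
r_a = 383.1 + 4480 = 4863.1 km = 4.8631×10⁶ m.
Semi-major axis a = (r_p + r_a)/2 = (421.41 + 4863.1)/2 = 2642.3 km = 2.642×10⁶ m.
By Kepler's third law T = 2π√(a³/μ) = 2π × 1.556×10⁴ = 9.774×10⁴ s.
= 1629 min.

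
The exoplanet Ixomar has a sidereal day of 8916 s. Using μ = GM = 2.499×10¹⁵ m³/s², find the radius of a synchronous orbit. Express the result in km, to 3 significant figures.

r_sync ≈ 17100 km

A synchronous orbit has period T, so by Kepler's third law a = (μT²/4π²)^(1/3).
μT²/4π² = 2.499×10¹⁵ × (8.916×10³)² / 39.48 = 5.032×10²¹ m³.
a = 1.714×10⁷ m = 17136 km.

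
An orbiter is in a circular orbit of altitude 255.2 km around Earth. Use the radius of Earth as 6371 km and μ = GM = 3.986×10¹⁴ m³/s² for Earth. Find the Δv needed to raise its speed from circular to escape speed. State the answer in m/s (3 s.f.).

Δv ≈ 3210 m/s

r = 6371 + 255.2 = 6626.2 km = 6.6262×10⁶ m.
Circular speed v_c = √(μ/r) = 7756 m/s.
Escape speed v_esc = √(2μ/r) = √2 × v_c = 10970 m/s.
Δv = v_esc − v_c = 3213 m/s.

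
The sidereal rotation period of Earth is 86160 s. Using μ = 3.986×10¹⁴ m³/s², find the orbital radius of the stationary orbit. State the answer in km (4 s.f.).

r_sync ≈ 42160 km

A synchronous orbit has period T, so by Kepler's third law a = (μT²/4π²)^(1/3).
μT²/4π² = 3.986×10¹⁴ × (8.616×10⁴)² / 39.48 = 7.495×10²² m³.
a = 4.216×10⁷ m = 42163 km.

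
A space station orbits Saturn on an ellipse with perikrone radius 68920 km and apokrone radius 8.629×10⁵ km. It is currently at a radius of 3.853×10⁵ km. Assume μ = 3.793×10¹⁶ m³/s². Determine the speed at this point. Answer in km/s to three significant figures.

v ≈ 10.7 km/s

Semi-major axis a = (r_p + r_a)/2 = 4.6591×10⁵ km = 4.659×10⁸ m.
Vis-viva: v² = μ(2/r − 1/a) = 3.793×10¹⁶ × (5.191×10⁻⁹ − 2.146×10⁻⁹) = 1.155×10⁸ m²/s².
v = 10750 m/s = 10.75 km/s.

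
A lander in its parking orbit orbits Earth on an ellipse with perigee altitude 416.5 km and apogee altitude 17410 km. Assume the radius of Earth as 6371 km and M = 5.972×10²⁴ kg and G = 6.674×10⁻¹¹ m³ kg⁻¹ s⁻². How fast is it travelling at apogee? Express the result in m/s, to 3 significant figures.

μ = GM = 6.674×10⁻¹¹ × 5.972×10²⁴ = 3.986×10¹⁴ m³/s².
r_p = 6371 + 416.5 = 6787.5 km = 6.7875×10⁶ m.
r_a = 6371 + 17410 = 23781 km = 2.3781×10⁷ m.
Semi-major axis a = (r_p + r_a)/2 = 15284 km = 1.528×10⁷ m.
Vis-viva: v² = μ(2/r − 1/a) = 3.986×10¹⁴ × (8.410×10⁻⁸ − 6.543×10⁻⁸) = 7.443×10⁶ m²/s².
v = 2728 m/s.

v ≈ 2730 m/s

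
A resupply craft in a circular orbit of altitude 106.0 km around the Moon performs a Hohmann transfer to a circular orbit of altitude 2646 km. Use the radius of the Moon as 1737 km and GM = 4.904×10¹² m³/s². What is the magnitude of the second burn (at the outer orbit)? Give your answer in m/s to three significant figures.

Δv ≈ 244 m/s

r₁ = 1737 + 106.0 = 1843.0 km = 1.8430×10⁶ m.
r₂ = 1737 + 2646 = 4383.0 km = 4.3830×10⁶ m.
Transfer ellipse a_t = (r₁ + r₂)/2 = 3.113×10⁶ m.
At r₁: circular v_c1 = √(μ/r₁) = 1631 m/s; transfer-perilune v_p = √[μ(2/r₁ − 1/a_t)] = 1936 m/s.
At r₂: circular v_c2 = √(μ/r₂) = 1058 m/s; transfer-apolune v_a = √[μ(2/r₂ − 1/a_t)] = 813.9 m/s.
Δv₂ = v_c2 − v_a = 243.9 m/s.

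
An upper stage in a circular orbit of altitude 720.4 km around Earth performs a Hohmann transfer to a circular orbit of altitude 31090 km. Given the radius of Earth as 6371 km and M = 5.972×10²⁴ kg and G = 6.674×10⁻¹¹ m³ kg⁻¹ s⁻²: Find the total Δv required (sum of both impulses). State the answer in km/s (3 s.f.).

Δv_total ≈ 3.65 km/s

μ = GM = 6.674×10⁻¹¹ × 5.972×10²⁴ = 3.986×10¹⁴ m³/s².
r₁ = 6371 + 720.4 = 7091.4 km = 7.0914×10⁶ m.
r₂ = 6371 + 31090 = 37461 km = 3.7461×10⁷ m.
Transfer ellipse a_t = (r₁ + r₂)/2 = 2.228×10⁷ m.
At r₁: circular v_c1 = √(μ/r₁) = 7497 m/s; transfer-perigee v_p = √[μ(2/r₁ − 1/a_t)] = 9722 m/s.
Δv₁ = v_p − v_c1 = 2225 m/s.
At r₂: circular v_c2 = √(μ/r₂) = 3262 m/s; transfer-apogee v_a = √[μ(2/r₂ − 1/a_t)] = 1840 m/s.
Δv₂ = v_c2 − v_a = 1421 m/s.
Total Δv = Δv₁ + Δv₂ = 3646 m/s = 3.646 km/s.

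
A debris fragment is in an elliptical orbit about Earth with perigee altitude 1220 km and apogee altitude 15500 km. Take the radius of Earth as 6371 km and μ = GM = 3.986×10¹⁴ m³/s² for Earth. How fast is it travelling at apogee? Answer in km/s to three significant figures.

r_p = 6371 + 1220 = 7591.0 km = 7.5910×10⁶ m.
r_a = 6371 + 15500 = 21871 km = 2.1871×10⁷ m.
Semi-major axis a = (r_p + r_a)/2 = 14731 km = 1.473×10⁷ m.
Vis-viva: v² = μ(2/r − 1/a) = 3.986×10¹⁴ × (9.145×10⁻⁸ − 6.788×10⁻⁸) = 9.392×10⁶ m²/s².
v = 3065 m/s = 3.065 km/s.

v ≈ 3.06 km/s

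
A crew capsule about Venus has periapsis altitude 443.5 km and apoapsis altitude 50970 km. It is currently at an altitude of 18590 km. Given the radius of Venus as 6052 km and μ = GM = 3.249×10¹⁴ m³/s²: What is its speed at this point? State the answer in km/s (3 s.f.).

r_p = 6052 + 443.5 = 6495.5 km = 6.4955×10⁶ m.
r_a = 6052 + 50970 = 57022 km = 5.7022×10⁷ m.
r = 6052 + 18590 = 24642 km = 2.464×10⁷ m.
Semi-major axis a = (r_p + r_a)/2 = 31759 km = 3.176×10⁷ m.
Vis-viva: v² = μ(2/r − 1/a) = 3.249×10¹⁴ × (8.116×10⁻⁸ − 3.149×10⁻⁸) = 1.614×10⁷ m²/s².
v = 4017 m/s = 4.017 km/s.

v ≈ 4.02 km/s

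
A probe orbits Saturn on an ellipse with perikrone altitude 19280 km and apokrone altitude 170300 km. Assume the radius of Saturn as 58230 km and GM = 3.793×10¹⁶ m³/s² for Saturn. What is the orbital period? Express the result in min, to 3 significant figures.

T ≈ 1020 min

r_p = 58230 + 19280 = 77510 km = 7.7510×10⁷ m.
r_a = 58230 + 170300 = 228530 km = 2.2853×10⁸ m.
Semi-major axis a = (r_p + r_a)/2 = (77510 + 2.2853×10⁵)/2 = 1.5302×10⁵ km = 1.530×10⁸ m.
By Kepler's third law T = 2π√(a³/μ) = 2π × 9.719×10³ = 6.107×10⁴ s.
= 1018 min.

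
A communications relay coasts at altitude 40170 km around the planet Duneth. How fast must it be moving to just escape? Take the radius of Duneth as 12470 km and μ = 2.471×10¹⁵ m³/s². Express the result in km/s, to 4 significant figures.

v_esc ≈ 9.689 km/s

r = 12470 + 40170 = 52640 km = 5.2640×10⁷ m.
Escape speed v_esc = √(2μ/r) = √(2 × 2.471×10¹⁵ / 5.264×10⁷) = √(9.388×10⁷) = 9689 m/s.
= 9.689 km/s.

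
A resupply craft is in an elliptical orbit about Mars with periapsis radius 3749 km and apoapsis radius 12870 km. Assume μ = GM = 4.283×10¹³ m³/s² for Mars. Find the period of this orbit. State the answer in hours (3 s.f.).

Semi-major axis a = (r_p + r_a)/2 = (3749.0 + 12870)/2 = 8309.5 km = 8.310×10⁶ m.
By Kepler's third law T = 2π√(a³/μ) = 2π × 3.660×10³ = 2.300×10⁴ s.
= 6.388 hours.

T ≈ 6.39 hours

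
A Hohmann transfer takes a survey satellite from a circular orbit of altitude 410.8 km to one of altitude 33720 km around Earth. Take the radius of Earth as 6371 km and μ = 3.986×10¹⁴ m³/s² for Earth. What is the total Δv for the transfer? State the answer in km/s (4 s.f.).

Δv_total ≈ 3.818 km/s

r₁ = 6371 + 410.8 = 6781.8 km = 6.7818×10⁶ m.
r₂ = 6371 + 33720 = 40091 km = 4.0091×10⁷ m.
Transfer ellipse a_t = (r₁ + r₂)/2 = 2.344×10⁷ m.
At r₁: circular v_c1 = √(μ/r₁) = 7666 m/s; transfer-perigee v_p = √[μ(2/r₁ − 1/a_t)] = 10030 m/s.
Δv₁ = v_p − v_c1 = 2361 m/s.
At r₂: circular v_c2 = √(μ/r₂) = 3153 m/s; transfer-apogee v_a = √[μ(2/r₂ − 1/a_t)] = 1696 m/s.
Δv₂ = v_c2 − v_a = 1457 m/s.
Total Δv = Δv₁ + Δv₂ = 3818 m/s = 3.818 km/s.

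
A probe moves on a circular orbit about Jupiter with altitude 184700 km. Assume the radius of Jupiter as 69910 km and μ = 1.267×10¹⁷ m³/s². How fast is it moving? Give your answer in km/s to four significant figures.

v ≈ 22.31 km/s

r = 69910 + 184700 = 254610 km = 2.5461×10⁸ m.
For a circular orbit v = √(μ/r) = √(1.267×10¹⁷ / 2.546×10⁸) = √(4.976×10⁸) = 22310 m/s.
That is 22.31 km/s.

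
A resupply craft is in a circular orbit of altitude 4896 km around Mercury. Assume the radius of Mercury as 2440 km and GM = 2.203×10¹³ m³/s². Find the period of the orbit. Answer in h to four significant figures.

r = 2440 + 4896 = 7336.0 km = 7.3360×10⁶ m.
Kepler's third law: T = 2π√(r³/μ) = 2π√((7.336×10⁶)³ / 2.203×10¹³).
r³/μ = 1.792×10⁷ s², so T = 2π × 4.233×10³ = 2.660×10⁴ s.
Converting: 2.660×10⁴ s ÷ 3600 = 7.389 h.

T ≈ 7.389 h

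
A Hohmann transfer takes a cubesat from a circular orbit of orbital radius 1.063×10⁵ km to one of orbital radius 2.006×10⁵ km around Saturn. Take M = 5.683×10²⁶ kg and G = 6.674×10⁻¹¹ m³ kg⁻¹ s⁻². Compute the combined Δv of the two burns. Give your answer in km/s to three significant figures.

μ = GM = 6.674×10⁻¹¹ × 5.683×10²⁶ = 3.793×10¹⁶ m³/s².
r₁ = 1.063×10⁵ km = 1.063×10⁸ m.
r₂ = 2.006×10⁵ km = 2.006×10⁸ m.
Transfer ellipse a_t = (r₁ + r₂)/2 = 1.534×10⁸ m.
At r₁: circular v_c1 = √(μ/r₁) = 18890 m/s; transfer-perikrone v_p = √[μ(2/r₁ − 1/a_t)] = 21600 m/s.
Δv₁ = v_p − v_c1 = 2708 m/s.
At r₂: circular v_c2 = √(μ/r₂) = 13750 m/s; transfer-apokrone v_a = √[μ(2/r₂ − 1/a_t)] = 11440 m/s.
Δv₂ = v_c2 − v_a = 2306 m/s.
Total Δv = Δv₁ + Δv₂ = 5014 m/s = 5.014 km/s.

Δv_total ≈ 5.01 km/s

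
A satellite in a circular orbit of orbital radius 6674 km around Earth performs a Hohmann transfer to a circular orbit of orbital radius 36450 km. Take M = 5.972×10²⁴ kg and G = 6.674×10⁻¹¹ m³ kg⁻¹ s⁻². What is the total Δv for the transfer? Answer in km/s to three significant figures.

μ = GM = 6.674×10⁻¹¹ × 5.972×10²⁴ = 3.986×10¹⁴ m³/s².
r₁ = 6674 km = 6.674×10⁶ m.
r₂ = 36450 km = 3.645×10⁷ m.
Transfer ellipse a_t = (r₁ + r₂)/2 = 2.156×10⁷ m.
At r₁: circular v_c1 = √(μ/r₁) = 7728 m/s; transfer-perigee v_p = √[μ(2/r₁ − 1/a_t)] = 10050 m/s.
Δv₁ = v_p − v_c1 = 2320 m/s.
At r₂: circular v_c2 = √(μ/r₂) = 3307 m/s; transfer-apogee v_a = √[μ(2/r₂ − 1/a_t)] = 1840 m/s.
Δv₂ = v_c2 − v_a = 1467 m/s.
Total Δv = Δv₁ + Δv₂ = 3787 m/s = 3.787 km/s.

Δv_total ≈ 3.79 km/s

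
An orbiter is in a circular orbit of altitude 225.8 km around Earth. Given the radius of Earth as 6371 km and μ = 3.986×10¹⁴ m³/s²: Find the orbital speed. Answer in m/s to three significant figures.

r = 6371 + 225.8 = 6596.8 km = 6.5968×10⁶ m.
For a circular orbit v = √(μ/r) = √(3.986×10¹⁴ / 6.597×10⁶) = √(6.042×10⁷) = 7773 m/s.

v ≈ 7770 m/s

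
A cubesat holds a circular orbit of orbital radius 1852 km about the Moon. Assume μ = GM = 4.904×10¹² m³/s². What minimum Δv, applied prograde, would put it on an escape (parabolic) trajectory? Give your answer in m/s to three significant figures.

Δv ≈ 674 m/s

r = 1852 km = 1.852×10⁶ m.
Circular speed v_c = √(μ/r) = 1627 m/s.
Escape speed v_esc = √(2μ/r) = √2 × v_c = 2301 m/s.
Δv = v_esc − v_c = 674.0 m/s.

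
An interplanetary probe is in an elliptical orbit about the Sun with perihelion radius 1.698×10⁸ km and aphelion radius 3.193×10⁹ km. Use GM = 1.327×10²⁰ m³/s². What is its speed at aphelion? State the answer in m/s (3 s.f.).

Semi-major axis a = (r_p + r_a)/2 = 1.6814×10⁹ km = 1.681×10¹² m.
Vis-viva: v² = μ(2/r − 1/a) = 1.327×10²⁰ × (6.264×10⁻¹³ − 5.947×10⁻¹³) = 4.197×10⁶ m²/s².
v = 2049 m/s.

v ≈ 2050 m/s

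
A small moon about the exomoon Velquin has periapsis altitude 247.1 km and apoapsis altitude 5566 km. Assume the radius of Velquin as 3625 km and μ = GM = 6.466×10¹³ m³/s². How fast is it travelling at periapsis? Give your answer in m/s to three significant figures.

r_p = 3625 + 247.1 = 3872.1 km = 3.8721×10⁶ m.
r_a = 3625 + 5566 = 9191.0 km = 9.1910×10⁶ m.
Semi-major axis a = (r_p + r_a)/2 = 6531.6 km = 6.532×10⁶ m.
Vis-viva: v² = μ(2/r − 1/a) = 6.466×10¹³ × (5.165×10⁻⁷ − 1.531×10⁻⁷) = 2.350×10⁷ m²/s².
v = 4848 m/s.

v ≈ 4850 m/s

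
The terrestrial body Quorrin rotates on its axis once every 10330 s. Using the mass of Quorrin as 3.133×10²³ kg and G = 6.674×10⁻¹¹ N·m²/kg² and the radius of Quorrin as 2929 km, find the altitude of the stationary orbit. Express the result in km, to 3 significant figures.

μ = GM = 6.674×10⁻¹¹ × 3.133×10²³ = 2.091×10¹³ m³/s².
A synchronous orbit has period T, so by Kepler's third law a = (μT²/4π²)^(1/3).
μT²/4π² = 2.091×10¹³ × (1.033×10⁴)² / 39.48 = 5.652×10¹⁹ m³.
a = 3.838×10⁶ m = 3837.6 km.
Altitude h = a − R = 3837.6 − 2929 = 908.62 km.

h_sync ≈ 909 km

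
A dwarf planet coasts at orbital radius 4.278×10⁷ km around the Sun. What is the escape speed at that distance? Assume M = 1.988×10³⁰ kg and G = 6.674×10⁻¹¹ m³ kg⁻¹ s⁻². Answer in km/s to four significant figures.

μ = GM = 6.674×10⁻¹¹ × 1.988×10³⁰ = 1.327×10²⁰ m³/s².
r = 4.278×10⁷ km = 4.278×10¹⁰ m.
Escape speed v_esc = √(2μ/r) = √(2 × 1.327×10²⁰ / 4.278×10¹⁰) = √(6.203×10⁹) = 78760 m/s.
= 78.76 km/s.

v_esc ≈ 78.76 km/s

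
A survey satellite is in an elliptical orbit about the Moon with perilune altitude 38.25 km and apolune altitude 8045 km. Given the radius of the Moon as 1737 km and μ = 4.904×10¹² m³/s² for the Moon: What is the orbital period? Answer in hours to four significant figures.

r_p = 1737 + 38.25 = 1775.2 km = 1.7752×10⁶ m.
r_a = 1737 + 8045 = 9782.0 km = 9.7820×10⁶ m.
Semi-major axis a = (r_p + r_a)/2 = (1775.2 + 9782.0)/2 = 5778.6 km = 5.779×10⁶ m.
By Kepler's third law T = 2π√(a³/μ) = 2π × 6.273×10³ = 3.941×10⁴ s.
= 10.95 hours.

T ≈ 10.95 hours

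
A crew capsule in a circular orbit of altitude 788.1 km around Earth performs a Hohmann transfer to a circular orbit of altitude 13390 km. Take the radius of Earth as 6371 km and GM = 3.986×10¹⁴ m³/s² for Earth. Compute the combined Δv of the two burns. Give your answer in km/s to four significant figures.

Δv_total ≈ 2.795 km/s

r₁ = 6371 + 788.1 = 7159.1 km = 7.1591×10⁶ m.
r₂ = 6371 + 13390 = 19761 km = 1.9761×10⁷ m.
Transfer ellipse a_t = (r₁ + r₂)/2 = 1.346×10⁷ m.
At r₁: circular v_c1 = √(μ/r₁) = 7462 m/s; transfer-perigee v_p = √[μ(2/r₁ − 1/a_t)] = 9041 m/s.
Δv₁ = v_p − v_c1 = 1579 m/s.
At r₂: circular v_c2 = √(μ/r₂) = 4491 m/s; transfer-apogee v_a = √[μ(2/r₂ − 1/a_t)] = 3275 m/s.
Δv₂ = v_c2 − v_a = 1216 m/s.
Total Δv = Δv₁ + Δv₂ = 2795 m/s = 2.795 km/s.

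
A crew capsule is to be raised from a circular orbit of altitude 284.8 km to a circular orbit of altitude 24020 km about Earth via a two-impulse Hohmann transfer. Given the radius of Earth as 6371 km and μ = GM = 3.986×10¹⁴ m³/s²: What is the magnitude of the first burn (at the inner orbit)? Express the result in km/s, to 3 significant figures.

Δv ≈ 2.17 km/s

r₁ = 6371 + 284.8 = 6655.8 km = 6.6558×10⁶ m.
r₂ = 6371 + 24020 = 30391 km = 3.0391×10⁷ m.
Transfer ellipse a_t = (r₁ + r₂)/2 = 1.852×10⁷ m.
At r₁: circular v_c1 = √(μ/r₁) = 7739 m/s; transfer-perigee v_p = √[μ(2/r₁ − 1/a_t)] = 9912 m/s.
Δv₁ = v_p − v_c1 = 2174 m/s.
= 2.174 km/s.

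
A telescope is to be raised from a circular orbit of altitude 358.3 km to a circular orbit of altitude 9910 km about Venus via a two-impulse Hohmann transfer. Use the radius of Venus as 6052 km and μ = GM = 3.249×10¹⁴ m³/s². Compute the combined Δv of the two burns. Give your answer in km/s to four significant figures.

r₁ = 6052 + 358.3 = 6410.3 km = 6.4103×10⁶ m.
r₂ = 6052 + 9910 = 15962 km = 1.5962×10⁷ m.
Transfer ellipse a_t = (r₁ + r₂)/2 = 1.119×10⁷ m.
At r₁: circular v_c1 = √(μ/r₁) = 7119 m/s; transfer-periapsis v_p = √[μ(2/r₁ − 1/a_t)] = 8504 m/s.
Δv₁ = v_p − v_c1 = 1385 m/s.
At r₂: circular v_c2 = √(μ/r₂) = 4512 m/s; transfer-apoapsis v_a = √[μ(2/r₂ − 1/a_t)] = 3415 m/s.
Δv₂ = v_c2 − v_a = 1096 m/s.
Total Δv = Δv₁ + Δv₂ = 2481 m/s = 2.481 km/s.

Δv_total ≈ 2.481 km/s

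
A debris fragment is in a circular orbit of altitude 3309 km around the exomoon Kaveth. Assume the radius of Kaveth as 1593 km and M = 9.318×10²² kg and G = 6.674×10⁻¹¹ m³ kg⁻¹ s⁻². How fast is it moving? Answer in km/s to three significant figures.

μ = GM = 6.674×10⁻¹¹ × 9.318×10²² = 6.219×10¹² m³/s².
r = 1593 + 3309 = 4902.0 km = 4.9020×10⁶ m.
For a circular orbit v = √(μ/r) = √(6.219×10¹² / 4.902×10⁶) = √(1.269×10⁶) = 1126 m/s.
That is 1.126 km/s.

v ≈ 1.13 km/s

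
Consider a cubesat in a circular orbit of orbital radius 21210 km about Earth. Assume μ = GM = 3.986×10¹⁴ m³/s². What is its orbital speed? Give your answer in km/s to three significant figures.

r = 21210 km = 2.121×10⁷ m.
For a circular orbit v = √(μ/r) = √(3.986×10¹⁴ / 2.121×10⁷) = √(1.879×10⁷) = 4335 m/s.
That is 4.335 km/s.

v ≈ 4.34 km/s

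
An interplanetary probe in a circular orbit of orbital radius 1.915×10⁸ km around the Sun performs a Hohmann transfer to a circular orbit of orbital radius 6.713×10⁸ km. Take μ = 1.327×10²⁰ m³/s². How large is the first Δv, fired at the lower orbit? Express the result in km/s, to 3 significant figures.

r₁ = 1.915×10⁸ km = 1.915×10¹¹ m.
r₂ = 6.713×10⁸ km = 6.713×10¹¹ m.
Transfer ellipse a_t = (r₁ + r₂)/2 = 4.314×10¹¹ m.
At r₁: circular v_c1 = √(μ/r₁) = 26320 m/s; transfer-perihelion v_p = √[μ(2/r₁ − 1/a_t)] = 32840 m/s.
Δv₁ = v_p − v_c1 = 6513 m/s.
= 6.513 km/s.

Δv ≈ 6.51 km/s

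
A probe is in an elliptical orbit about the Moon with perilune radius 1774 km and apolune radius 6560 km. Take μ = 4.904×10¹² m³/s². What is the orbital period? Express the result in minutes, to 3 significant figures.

Semi-major axis a = (r_p + r_a)/2 = (1774.0 + 6560.0)/2 = 4167.0 km = 4.167×10⁶ m.
By Kepler's third law T = 2π√(a³/μ) = 2π × 3.841×10³ = 2.413×10⁴ s.
= 402.2 minutes.

T ≈ 402 minutes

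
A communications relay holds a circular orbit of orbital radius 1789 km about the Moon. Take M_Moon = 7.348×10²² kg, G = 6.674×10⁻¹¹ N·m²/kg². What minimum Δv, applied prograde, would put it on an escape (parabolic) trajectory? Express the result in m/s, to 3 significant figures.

μ = GM = 6.674×10⁻¹¹ × 7.348×10²² = 4.904×10¹² m³/s².
r = 1789 km = 1.789×10⁶ m.
Circular speed v_c = √(μ/r) = 1656 m/s.
Escape speed v_esc = √(2μ/r) = √2 × v_c = 2341 m/s.
Δv = v_esc − v_c = 685.8 m/s.

Δv ≈ 686 m/s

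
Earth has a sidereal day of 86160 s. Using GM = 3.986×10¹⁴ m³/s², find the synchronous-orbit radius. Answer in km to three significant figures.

r_sync ≈ 42200 km

A synchronous orbit has period T, so by Kepler's third law a = (μT²/4π²)^(1/3).
μT²/4π² = 3.986×10¹⁴ × (8.616×10⁴)² / 39.48 = 7.495×10²² m³.
a = 4.216×10⁷ m = 42163 km.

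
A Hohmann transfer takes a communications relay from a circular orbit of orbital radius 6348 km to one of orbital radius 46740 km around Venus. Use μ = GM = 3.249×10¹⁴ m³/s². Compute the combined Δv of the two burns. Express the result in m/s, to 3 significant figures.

Δv_total ≈ 3690 m/s

r₁ = 6348 km = 6.348×10⁶ m.
r₂ = 46740 km = 4.674×10⁷ m.
Transfer ellipse a_t = (r₁ + r₂)/2 = 2.654×10⁷ m.
At r₁: circular v_c1 = √(μ/r₁) = 7154 m/s; transfer-periapsis v_p = √[μ(2/r₁ − 1/a_t)] = 9493 m/s.
Δv₁ = v_p − v_c1 = 2339 m/s.
At r₂: circular v_c2 = √(μ/r₂) = 2637 m/s; transfer-apoapsis v_a = √[μ(2/r₂ − 1/a_t)] = 1289 m/s.
Δv₂ = v_c2 − v_a = 1347 m/s.
Total Δv = Δv₁ + Δv₂ = 3686 m/s.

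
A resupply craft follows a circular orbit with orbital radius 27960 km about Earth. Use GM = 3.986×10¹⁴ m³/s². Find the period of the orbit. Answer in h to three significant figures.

T ≈ 12.9 h

r = 27960 km = 2.796×10⁷ m.
Kepler's third law: T = 2π√(r³/μ) = 2π√((2.796×10⁷)³ / 3.986×10¹⁴).
r³/μ = 5.484×10⁷ s², so T = 2π × 7.405×10³ = 4.653×10⁴ s.
Converting: 4.653×10⁴ s ÷ 3600 = 12.92 h.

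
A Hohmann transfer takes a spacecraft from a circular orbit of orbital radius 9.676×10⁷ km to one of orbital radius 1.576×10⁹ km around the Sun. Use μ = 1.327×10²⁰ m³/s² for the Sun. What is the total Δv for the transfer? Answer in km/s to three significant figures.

r₁ = 9.676×10⁷ km = 9.676×10¹⁰ m.
r₂ = 1.576×10⁹ km = 1.576×10¹² m.
Transfer ellipse a_t = (r₁ + r₂)/2 = 8.364×10¹¹ m.
At r₁: circular v_c1 = √(μ/r₁) = 37030 m/s; transfer-perihelion v_p = √[μ(2/r₁ − 1/a_t)] = 50840 m/s.
Δv₁ = v_p − v_c1 = 13800 m/s.
At r₂: circular v_c2 = √(μ/r₂) = 9176 m/s; transfer-aphelion v_a = √[μ(2/r₂ − 1/a_t)] = 3121 m/s.
Δv₂ = v_c2 − v_a = 6055 m/s.
Total Δv = Δv₁ + Δv₂ = 19860 m/s = 19.86 km/s.

Δv_total ≈ 19.9 km/s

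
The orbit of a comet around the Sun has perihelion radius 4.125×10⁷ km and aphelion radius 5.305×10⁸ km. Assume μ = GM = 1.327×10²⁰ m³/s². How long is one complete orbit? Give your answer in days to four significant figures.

Semi-major axis a = (r_p + r_a)/2 = (4.1250×10⁷ + 5.3050×10⁸)/2 = 2.8588×10⁸ km = 2.859×10¹¹ m.
By Kepler's third law T = 2π√(a³/μ) = 2π × 1.327×10⁷ = 8.337×10⁷ s.
= 964.9 days.

T ≈ 964.9 days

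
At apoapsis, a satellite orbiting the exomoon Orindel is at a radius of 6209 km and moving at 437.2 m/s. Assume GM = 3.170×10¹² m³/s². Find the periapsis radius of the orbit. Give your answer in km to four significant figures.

periapsis radius ≈ 1430 km

r_a = 6.209×10⁶ m.
Specific energy ε = v²/2 − μ/r = -4.150×10⁵ J/kg, so a = −μ/(2ε) = 3.819×10⁶ m.
The apsides satisfy r_p + r_a = 2a, so the periapsis radius is 2a − r_a = 1.430×10⁶ m = 1430.0 km.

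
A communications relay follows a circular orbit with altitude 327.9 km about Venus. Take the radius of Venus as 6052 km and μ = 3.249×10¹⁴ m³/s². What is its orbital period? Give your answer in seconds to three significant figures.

r = 6052 + 327.9 = 6379.9 km = 6.3799×10⁶ m.
Kepler's third law: T = 2π√(r³/μ) = 2π√((6.380×10⁶)³ / 3.249×10¹⁴).
r³/μ = 7.993×10⁵ s², so T = 2π × 8.940×10² = 5.617×10³ s.

T ≈ 5620 seconds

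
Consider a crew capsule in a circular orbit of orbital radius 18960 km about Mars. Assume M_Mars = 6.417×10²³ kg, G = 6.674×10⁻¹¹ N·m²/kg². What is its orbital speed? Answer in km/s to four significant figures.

μ = GM = 6.674×10⁻¹¹ × 6.417×10²³ = 4.283×10¹³ m³/s².
r = 18960 km = 1.896×10⁷ m.
For a circular orbit v = √(μ/r) = √(4.283×10¹³ / 1.896×10⁷) = √(2.259×10⁶) = 1503 m/s.
That is 1.503 km/s.

v ≈ 1.503 km/s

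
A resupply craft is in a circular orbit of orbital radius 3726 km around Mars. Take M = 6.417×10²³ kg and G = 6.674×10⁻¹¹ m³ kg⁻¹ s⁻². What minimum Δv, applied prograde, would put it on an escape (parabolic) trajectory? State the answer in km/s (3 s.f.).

Δv ≈ 1.40 km/s

μ = GM = 6.674×10⁻¹¹ × 6.417×10²³ = 4.283×10¹³ m³/s².
r = 3726 km = 3.726×10⁶ m.
Circular speed v_c = √(μ/r) = 3390 m/s.
Escape speed v_esc = √(2μ/r) = √2 × v_c = 4795 m/s.
Δv = v_esc − v_c = 1404 m/s = 1.404 km/s.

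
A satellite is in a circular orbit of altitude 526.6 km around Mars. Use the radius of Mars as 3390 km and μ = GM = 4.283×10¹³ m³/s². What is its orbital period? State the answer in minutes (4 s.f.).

T ≈ 124.0 minutes

r = 3390 + 526.6 = 3916.6 km = 3.9166×10⁶ m.
Kepler's third law: T = 2π√(r³/μ) = 2π√((3.917×10⁶)³ / 4.283×10¹³).
r³/μ = 1.403×10⁶ s², so T = 2π × 1.184×10³ = 7.442×10³ s.
Converting: 7.442×10³ s ÷ 60.00 = 124.0 minutes.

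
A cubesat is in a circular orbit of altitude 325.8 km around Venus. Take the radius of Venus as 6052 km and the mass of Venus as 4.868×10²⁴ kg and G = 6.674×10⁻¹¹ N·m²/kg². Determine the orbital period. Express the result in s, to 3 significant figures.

T ≈ 5610 s

μ = GM = 6.674×10⁻¹¹ × 4.868×10²⁴ = 3.249×10¹⁴ m³/s².
r = 6052 + 325.8 = 6377.8 km = 6.3778×10⁶ m.
Kepler's third law: T = 2π√(r³/μ) = 2π√((6.378×10⁶)³ / 3.249×10¹⁴).
r³/μ = 7.985×10⁵ s², so T = 2π × 8.936×10² = 5.615×10³ s.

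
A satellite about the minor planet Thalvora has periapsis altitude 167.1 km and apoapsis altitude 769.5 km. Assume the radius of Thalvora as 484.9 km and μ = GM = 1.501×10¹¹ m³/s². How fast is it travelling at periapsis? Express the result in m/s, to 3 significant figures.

r_p = 484.9 + 167.1 = 652.00 km = 6.5200×10⁵ m.
r_a = 484.9 + 769.5 = 1254.4 km = 1.2544×10⁶ m.
Semi-major axis a = (r_p + r_a)/2 = 953.20 km = 9.532×10⁵ m.
Vis-viva: v² = μ(2/r − 1/a) = 1.501×10¹¹ × (3.067×10⁻⁶ − 1.049×10⁻⁶) = 3.030×10⁵ m²/s².
v = 550.4 m/s.

v ≈ 550 m/s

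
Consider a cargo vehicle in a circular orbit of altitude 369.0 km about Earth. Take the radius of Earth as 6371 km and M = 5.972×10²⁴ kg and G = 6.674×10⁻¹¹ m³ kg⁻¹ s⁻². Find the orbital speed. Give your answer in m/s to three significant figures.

v ≈ 7690 m/s

μ = GM = 6.674×10⁻¹¹ × 5.972×10²⁴ = 3.986×10¹⁴ m³/s².
r = 6371 + 369.0 = 6740.0 km = 6.7400×10⁶ m.
For a circular orbit v = √(μ/r) = √(3.986×10¹⁴ / 6.740×10⁶) = √(5.914×10⁷) = 7690 m/s.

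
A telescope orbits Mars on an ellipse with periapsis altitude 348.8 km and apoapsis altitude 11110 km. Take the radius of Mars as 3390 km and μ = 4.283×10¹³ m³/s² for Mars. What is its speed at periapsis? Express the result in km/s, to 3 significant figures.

v ≈ 4.27 km/s

r_p = 3390 + 348.8 = 3738.8 km = 3.7388×10⁶ m.
r_a = 3390 + 11110 = 14500 km = 1.4500×10⁷ m.
Semi-major axis a = (r_p + r_a)/2 = 9119.4 km = 9.119×10⁶ m.
Vis-viva: v² = μ(2/r − 1/a) = 4.283×10¹³ × (5.349×10⁻⁷ − 1.097×10⁻⁷) = 1.821×10⁷ m²/s².
v = 4268 m/s = 4.268 km/s.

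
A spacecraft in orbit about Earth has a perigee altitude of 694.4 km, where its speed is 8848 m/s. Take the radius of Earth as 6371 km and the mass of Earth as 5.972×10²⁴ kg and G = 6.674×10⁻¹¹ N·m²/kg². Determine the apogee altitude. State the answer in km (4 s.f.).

apogee altitude ≈ 9645 km

μ = GM = 6.674×10⁻¹¹ × 5.972×10²⁴ = 3.986×10¹⁴ m³/s².
r_p = 6371 + 694.4 = 7065.4 km = 7.065×10⁶ m.
Specific energy ε = v²/2 − μ/r = -1.727×10⁷ J/kg, so a = −μ/(2ε) = 1.154×10⁷ m.
The apsides satisfy r_p + r_a = 2a, so the apogee radius is 2a − r_p = 1.602×10⁷ m = 16016 km.
Apogee altitude = 16016 − 6371 = 9644.9 km.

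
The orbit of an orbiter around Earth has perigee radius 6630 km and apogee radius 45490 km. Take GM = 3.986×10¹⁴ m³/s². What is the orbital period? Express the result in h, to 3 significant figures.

Semi-major axis a = (r_p + r_a)/2 = (6630.0 + 45490)/2 = 26060 km = 2.606×10⁷ m.
By Kepler's third law T = 2π√(a³/μ) = 2π × 6.663×10³ = 4.187×10⁴ s.
= 11.63 h.

T ≈ 11.6 h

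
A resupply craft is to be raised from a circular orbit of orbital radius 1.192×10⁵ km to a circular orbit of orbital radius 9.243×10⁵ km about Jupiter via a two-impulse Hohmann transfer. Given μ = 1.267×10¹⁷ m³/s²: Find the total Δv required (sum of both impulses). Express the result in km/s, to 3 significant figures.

r₁ = 1.192×10⁵ km = 1.192×10⁸ m.
r₂ = 9.243×10⁵ km = 9.243×10⁸ m.
Transfer ellipse a_t = (r₁ + r₂)/2 = 5.218×10⁸ m.
At r₁: circular v_c1 = √(μ/r₁) = 32600 m/s; transfer-perijove v_p = √[μ(2/r₁ − 1/a_t)] = 43390 m/s.
Δv₁ = v_p − v_c1 = 10790 m/s.
At r₂: circular v_c2 = √(μ/r₂) = 11710 m/s; transfer-apojove v_a = √[μ(2/r₂ − 1/a_t)] = 5596 m/s.
Δv₂ = v_c2 − v_a = 6112 m/s.
Total Δv = Δv₁ + Δv₂ = 16900 m/s = 16.90 km/s.

Δv_total ≈ 16.9 km/s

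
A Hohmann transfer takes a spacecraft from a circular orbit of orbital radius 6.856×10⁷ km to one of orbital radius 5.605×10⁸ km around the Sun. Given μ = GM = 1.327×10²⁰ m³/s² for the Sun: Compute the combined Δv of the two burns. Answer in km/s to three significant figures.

Δv_total ≈ 22.9 km/s

r₁ = 6.856×10⁷ km = 6.856×10¹⁰ m.
r₂ = 5.605×10⁸ km = 5.605×10¹¹ m.
Transfer ellipse a_t = (r₁ + r₂)/2 = 3.145×10¹¹ m.
At r₁: circular v_c1 = √(μ/r₁) = 43990 m/s; transfer-perihelion v_p = √[μ(2/r₁ − 1/a_t)] = 58730 m/s.
Δv₁ = v_p − v_c1 = 14730 m/s.
At r₂: circular v_c2 = √(μ/r₂) = 15390 m/s; transfer-aphelion v_a = √[μ(2/r₂ − 1/a_t)] = 7184 m/s.
Δv₂ = v_c2 − v_a = 8203 m/s.
Total Δv = Δv₁ + Δv₂ = 22940 m/s = 22.94 km/s.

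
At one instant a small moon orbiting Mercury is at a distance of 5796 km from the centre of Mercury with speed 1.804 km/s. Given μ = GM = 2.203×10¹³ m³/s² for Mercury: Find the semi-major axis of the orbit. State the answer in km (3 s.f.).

r = 5.796×10⁶ m.
Specific orbital energy ε = v²/2 − μ/r = (1804)²/2 − 2.203×10¹³/5.796×10⁶ = -2.174×10⁶ J/kg.
Since ε = −μ/(2a), a = −μ/(2ε) = 5.067×10⁶ m = 5067.4 km.

a ≈ 5070 km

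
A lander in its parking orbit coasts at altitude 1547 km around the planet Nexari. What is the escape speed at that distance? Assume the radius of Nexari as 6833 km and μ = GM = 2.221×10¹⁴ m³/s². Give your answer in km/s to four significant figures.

v_esc ≈ 7.281 km/s

r = 6833 + 1547 = 8380.0 km = 8.3800×10⁶ m.
Escape speed v_esc = √(2μ/r) = √(2 × 2.221×10¹⁴ / 8.380×10⁶) = √(5.301×10⁷) = 7281 m/s.
= 7.281 km/s.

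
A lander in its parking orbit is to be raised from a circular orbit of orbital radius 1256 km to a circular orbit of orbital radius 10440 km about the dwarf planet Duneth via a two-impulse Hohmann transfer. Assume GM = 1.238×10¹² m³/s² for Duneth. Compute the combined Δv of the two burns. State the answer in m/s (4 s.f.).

r₁ = 1256 km = 1.256×10⁶ m.
r₂ = 10440 km = 1.044×10⁷ m.
Transfer ellipse a_t = (r₁ + r₂)/2 = 5.848×10⁶ m.
At r₁: circular v_c1 = √(μ/r₁) = 992.8 m/s; transfer-periapsis v_p = √[μ(2/r₁ − 1/a_t)] = 1327 m/s.
Δv₁ = v_p − v_c1 = 333.7 m/s.
At r₂: circular v_c2 = √(μ/r₂) = 344.4 m/s; transfer-apoapsis v_a = √[μ(2/r₂ − 1/a_t)] = 159.6 m/s.
Δv₂ = v_c2 − v_a = 184.8 m/s.
Total Δv = Δv₁ + Δv₂ = 518.5 m/s.

Δv_total ≈ 518.5 m/s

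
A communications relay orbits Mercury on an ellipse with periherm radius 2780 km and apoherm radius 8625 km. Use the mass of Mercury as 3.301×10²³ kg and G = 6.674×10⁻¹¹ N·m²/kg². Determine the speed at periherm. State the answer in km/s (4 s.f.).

μ = GM = 6.674×10⁻¹¹ × 3.301×10²³ = 2.203×10¹³ m³/s².
Semi-major axis a = (r_p + r_a)/2 = 5702.5 km = 5.702×10⁶ m.
Vis-viva: v² = μ(2/r − 1/a) = 2.203×10¹³ × (7.194×10⁻⁷ − 1.754×10⁻⁷) = 1.199×10⁷ m²/s².
v = 3462 m/s = 3.462 km/s.

v ≈ 3.462 km/s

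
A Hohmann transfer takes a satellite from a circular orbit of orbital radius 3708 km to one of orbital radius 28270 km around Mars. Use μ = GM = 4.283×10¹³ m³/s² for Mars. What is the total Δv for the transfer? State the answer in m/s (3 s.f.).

Δv_total ≈ 1760 m/s

r₁ = 3708 km = 3.708×10⁶ m.
r₂ = 28270 km = 2.827×10⁷ m.
Transfer ellipse a_t = (r₁ + r₂)/2 = 1.599×10⁷ m.
At r₁: circular v_c1 = √(μ/r₁) = 3399 m/s; transfer-periapsis v_p = √[μ(2/r₁ − 1/a_t)] = 4519 m/s.
Δv₁ = v_p − v_c1 = 1121 m/s.
At r₂: circular v_c2 = √(μ/r₂) = 1231 m/s; transfer-apoapsis v_a = √[μ(2/r₂ − 1/a_t)] = 592.7 m/s.
Δv₂ = v_c2 − v_a = 638.1 m/s.
Total Δv = Δv₁ + Δv₂ = 1759 m/s.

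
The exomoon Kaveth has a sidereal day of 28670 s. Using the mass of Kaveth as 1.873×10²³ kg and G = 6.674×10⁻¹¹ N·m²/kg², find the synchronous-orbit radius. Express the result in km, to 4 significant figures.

r_sync ≈ 6385 km

μ = GM = 6.674×10⁻¹¹ × 1.873×10²³ = 1.250×10¹³ m³/s².
A synchronous orbit has period T, so by Kepler's third law a = (μT²/4π²)^(1/3).
μT²/4π² = 1.250×10¹³ × (2.867×10⁴)² / 39.48 = 2.603×10²⁰ m³.
a = 6.385×10⁶ m = 6384.7 km.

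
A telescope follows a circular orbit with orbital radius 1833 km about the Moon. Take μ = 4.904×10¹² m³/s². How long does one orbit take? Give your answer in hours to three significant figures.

T ≈ 1.96 hours

r = 1833 km = 1.833×10⁶ m.
Kepler's third law: T = 2π√(r³/μ) = 2π√((1.833×10⁶)³ / 4.904×10¹²).
r³/μ = 1.256×10⁶ s², so T = 2π × 1.121×10³ = 7.041×10³ s.
Converting: 7.041×10³ s ÷ 3600 = 1.956 hours.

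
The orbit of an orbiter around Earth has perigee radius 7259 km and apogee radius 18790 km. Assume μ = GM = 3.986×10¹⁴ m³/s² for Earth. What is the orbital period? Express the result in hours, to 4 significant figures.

Semi-major axis a = (r_p + r_a)/2 = (7259.0 + 18790)/2 = 13024 km = 1.302×10⁷ m.
By Kepler's third law T = 2π√(a³/μ) = 2π × 2.354×10³ = 1.479×10⁴ s.
= 4.109 hours.

T ≈ 4.109 hours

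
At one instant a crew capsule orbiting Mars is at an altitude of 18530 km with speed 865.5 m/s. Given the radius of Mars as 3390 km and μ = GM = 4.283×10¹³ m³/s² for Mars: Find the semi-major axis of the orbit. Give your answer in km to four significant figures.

r = 3390 + 18530 = 21920 km = 2.192×10⁷ m.
Specific orbital energy ε = v²/2 − μ/r = (865.5)²/2 − 4.283×10¹³/2.192×10⁷ = -1.579×10⁶ J/kg.
Since ε = −μ/(2a), a = −μ/(2ε) = 1.356×10⁷ m = 13559 km.

a ≈ 13560 km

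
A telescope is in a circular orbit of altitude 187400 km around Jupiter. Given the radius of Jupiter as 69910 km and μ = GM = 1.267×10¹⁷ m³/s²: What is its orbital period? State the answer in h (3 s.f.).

T ≈ 20.2 h

r = 69910 + 187400 = 257310 km = 2.5731×10⁸ m.
Kepler's third law: T = 2π√(r³/μ) = 2π√((2.573×10⁸)³ / 1.267×10¹⁷).
r³/μ = 1.345×10⁸ s², so T = 2π × 1.160×10⁴ = 7.286×10⁴ s.
Converting: 7.286×10⁴ s ÷ 3600 = 20.24 h.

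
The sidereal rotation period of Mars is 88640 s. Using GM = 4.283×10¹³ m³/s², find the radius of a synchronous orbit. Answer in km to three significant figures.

r_sync ≈ 20400 km

A synchronous orbit has period T, so by Kepler's third law a = (μT²/4π²)^(1/3).
μT²/4π² = 4.283×10¹³ × (8.864×10⁴)² / 39.48 = 8.524×10²¹ m³.
a = 2.043×10⁷ m = 20428 km.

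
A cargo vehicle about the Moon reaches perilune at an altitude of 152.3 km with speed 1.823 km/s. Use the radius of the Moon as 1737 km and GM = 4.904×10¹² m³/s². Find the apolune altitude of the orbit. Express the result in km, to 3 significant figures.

apolune altitude ≈ 1620 km

r_p = 1737 + 152.3 = 1889.3 km = 1.889×10⁶ m.
Specific energy ε = v²/2 − μ/r = -9.340×10⁵ J/kg, so a = −μ/(2ε) = 2.625×10⁶ m.
The apsides satisfy r_p + r_a = 2a, so the apolune radius is 2a − r_p = 3.361×10⁶ m = 3361.2 km.
Apolune altitude = 3361.2 − 1737 = 1624.2 km.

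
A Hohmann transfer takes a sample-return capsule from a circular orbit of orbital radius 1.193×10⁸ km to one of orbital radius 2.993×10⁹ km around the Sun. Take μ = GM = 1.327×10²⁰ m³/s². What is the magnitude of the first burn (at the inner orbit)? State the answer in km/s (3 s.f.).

Δv ≈ 12.9 km/s

r₁ = 1.193×10⁸ km = 1.193×10¹¹ m.
r₂ = 2.993×10⁹ km = 2.993×10¹² m.
Transfer ellipse a_t = (r₁ + r₂)/2 = 1.556×10¹² m.
At r₁: circular v_c1 = √(μ/r₁) = 33350 m/s; transfer-perihelion v_p = √[μ(2/r₁ − 1/a_t)] = 46250 m/s.
Δv₁ = v_p − v_c1 = 12900 m/s.
= 12.90 km/s.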